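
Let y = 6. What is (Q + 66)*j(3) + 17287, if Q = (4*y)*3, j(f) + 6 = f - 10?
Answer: 15493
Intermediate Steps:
j(f) = -16 + f (j(f) = -6 + (f - 10) = -6 + (-10 + f) = -16 + f)
Q = 72 (Q = (4*6)*3 = 24*3 = 72)
(Q + 66)*j(3) + 17287 = (72 + 66)*(-16 + 3) + 17287 = 138*(-13) + 17287 = -1794 + 17287 = 15493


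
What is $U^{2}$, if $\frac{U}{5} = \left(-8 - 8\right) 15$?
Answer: $1440000$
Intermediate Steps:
$U = -1200$ ($U = 5 \left(-8 - 8\right) 15 = 5 \left(\left(-16\right) 15\right) = 5 \left(-240\right) = -1200$)
$U^{2} = \left(-1200\right)^{2} = 1440000$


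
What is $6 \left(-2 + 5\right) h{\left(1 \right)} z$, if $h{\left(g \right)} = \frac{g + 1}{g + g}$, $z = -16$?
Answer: $-288$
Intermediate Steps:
$h{\left(g \right)} = \frac{1 + g}{2 g}$
$6 \left(-2 + 5\right) h{\left(1 \right)} z = 6 \left(-2 + 5\right) \frac{1 + 1}{2 \cdot 1} \left(-16\right) = 6 \cdot 3 \cdot \frac{1}{2} \cdot 1 \cdot 2 \left(-16\right) = 18 \cdot 1 \left(-16\right) = 18 \left(-16\right) = -288$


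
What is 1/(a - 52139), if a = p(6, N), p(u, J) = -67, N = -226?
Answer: -1/52206 ≈ -1.9155e-5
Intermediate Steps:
a = -67
1/(a - 52139) = 1/(-67 - 52139) = 1/(-52206) = -1/52206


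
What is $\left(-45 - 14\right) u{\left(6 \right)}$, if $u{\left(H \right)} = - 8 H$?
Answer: $2832$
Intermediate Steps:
$\left(-45 - 14\right) u{\left(6 \right)} = \left(-45 - 14\right) \left(\left(-8\right) 6\right) = \left(-59\right) \left(-48\right) = 2832$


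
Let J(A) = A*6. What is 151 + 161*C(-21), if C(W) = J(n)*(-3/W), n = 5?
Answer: 841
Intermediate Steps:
J(A) = 6*A
C(W) = -90/W (C(W) = (6*5)*(-3/W) = 30*(-3/W) = -90/W)
151 + 161*C(-21) = 151 + 161*(-90/(-21)) = 151 + 161*(-90*(-1/21)) = 151 + 161*(30/7) = 151 + 690 = 841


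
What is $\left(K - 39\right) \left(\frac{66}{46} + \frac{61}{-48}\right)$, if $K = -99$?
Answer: $- \frac{181}{8} \approx -22.625$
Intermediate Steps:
$\left(K - 39\right) \left(\frac{66}{46} + \frac{61}{-48}\right) = \left(-99 - 39\right) \left(\frac{66}{46} + \frac{61}{-48}\right) = - 138 \left(66 \cdot \frac{1}{46} + 61 \left(- \frac{1}{48}\right)\right) = - 138 \left(\frac{33}{23} - \frac{61}{48}\right) = \left(-138\right) \frac{181}{1104} = - \frac{181}{8}$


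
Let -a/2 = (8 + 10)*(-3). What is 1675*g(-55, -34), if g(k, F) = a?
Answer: 180900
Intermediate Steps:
a = 108 (a = -2*(8 + 10)*(-3) = -36*(-3) = -2*(-54) = 108)
g(k, F) = 108
1675*g(-55, -34) = 1675*108 = 180900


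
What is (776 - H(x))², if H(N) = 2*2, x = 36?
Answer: 595984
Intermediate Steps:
H(N) = 4
(776 - H(x))² = (776 - 1*4)² = (776 - 4)² = 772² = 595984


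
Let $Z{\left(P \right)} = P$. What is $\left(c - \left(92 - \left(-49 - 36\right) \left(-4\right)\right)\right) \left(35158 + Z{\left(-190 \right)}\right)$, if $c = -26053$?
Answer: $-902349240$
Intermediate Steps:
$\left(c - \left(92 - \left(-49 - 36\right) \left(-4\right)\right)\right) \left(35158 + Z{\left(-190 \right)}\right) = \left(-26053 - \left(92 - \left(-49 - 36\right) \left(-4\right)\right)\right) \left(35158 - 190\right) = \left(-26053 - -248\right) 34968 = \left(-26053 + \left(-92 + 340\right)\right) 34968 = \left(-26053 + 248\right) 34968 = \left(-25805\right) 34968 = -902349240$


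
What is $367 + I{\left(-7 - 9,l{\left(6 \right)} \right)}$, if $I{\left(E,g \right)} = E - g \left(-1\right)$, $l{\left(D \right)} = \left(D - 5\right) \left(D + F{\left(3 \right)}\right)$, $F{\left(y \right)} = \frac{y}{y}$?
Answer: $358$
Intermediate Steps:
$F{\left(y \right)} = 1$
$l{\left(D \right)} = \left(1 + D\right) \left(-5 + D\right)$ ($l{\left(D \right)} = \left(D - 5\right) \left(D + 1\right) = \left(-5 + D\right) \left(1 + D\right) = \left(1 + D\right) \left(-5 + D\right)$)
$I{\left(E,g \right)} = E + g$ ($I{\left(E,g \right)} = E - - g = E + g$)
$367 + I{\left(-7 - 9,l{\left(6 \right)} \right)} = 367 - 9 = 358$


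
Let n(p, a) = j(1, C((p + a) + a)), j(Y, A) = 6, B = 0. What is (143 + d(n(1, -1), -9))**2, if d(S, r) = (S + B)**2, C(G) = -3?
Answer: 32041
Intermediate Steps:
n(p, a) = 6
d(S, r) = S**2 (d(S, r) = (S + 0)**2 = S**2)
(143 + d(n(1, -1), -9))**2 = (143 + 6**2)**2 = (143 + 36)**2 = 179**2 = 32041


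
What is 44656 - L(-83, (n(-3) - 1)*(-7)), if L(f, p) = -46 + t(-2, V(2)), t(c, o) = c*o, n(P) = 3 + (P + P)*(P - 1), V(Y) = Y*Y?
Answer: 44710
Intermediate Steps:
V(Y) = Y²
n(P) = 3 + 2*P*(-1 + P) (n(P) = 3 + (2*P)*(-1 + P) = 3 + 2*P*(-1 + P))
L(f, p) = -54 (L(f, p) = -46 - 2*2² = -46 - 2*4 = -46 - 8 = -54)
44656 - L(-83, (n(-3) - 1)*(-7)) = 44656 - 1*(-54) = 44656 + 54 = 44710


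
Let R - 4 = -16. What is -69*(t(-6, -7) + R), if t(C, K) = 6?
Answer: 414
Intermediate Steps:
R = -12 (R = 4 - 16 = -12)
-69*(t(-6, -7) + R) = -69*(6 - 12) = -69*(-6) = 414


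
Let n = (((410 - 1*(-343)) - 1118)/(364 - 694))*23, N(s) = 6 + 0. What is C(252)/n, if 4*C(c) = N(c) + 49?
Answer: 1815/3358 ≈ 0.54050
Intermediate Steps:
N(s) = 6
n = 1679/66 (n = (((410 + 343) - 1118)/(-330))*23 = ((753 - 1118)*(-1/330))*23 = -365*(-1/330)*23 = (73/66)*23 = 1679/66 ≈ 25.439)
C(c) = 55/4 (C(c) = (6 + 49)/4 = (1/4)*55 = 55/4)
C(252)/n = 55/(4*(1679/66)) = (55/4)*(66/1679) = 1815/3358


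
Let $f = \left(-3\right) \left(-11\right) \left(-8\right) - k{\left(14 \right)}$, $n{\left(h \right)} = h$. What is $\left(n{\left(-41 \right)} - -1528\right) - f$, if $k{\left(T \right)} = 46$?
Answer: $1797$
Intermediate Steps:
$f = -310$ ($f = \left(-3\right) \left(-11\right) \left(-8\right) - 46 = 33 \left(-8\right) - 46 = -264 - 46 = -310$)
$\left(n{\left(-41 \right)} - -1528\right) - f = \left(-41 - -1528\right) - -310 = \left(-41 + 1528\right) + 310 = 1487 + 310 = 1797$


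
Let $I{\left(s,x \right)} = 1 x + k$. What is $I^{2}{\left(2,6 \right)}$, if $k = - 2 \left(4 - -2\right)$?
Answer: $36$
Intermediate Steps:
$k = -12$ ($k = - 2 \left(4 + 2\right) = \left(-2\right) 6 = -12$)
$I{\left(s,x \right)} = -12 + x$ ($I{\left(s,x \right)} = 1 x - 12 = x - 12 = -12 + x$)
$I^{2}{\left(2,6 \right)} = \left(-12 + 6\right)^{2} = \left(-6\right)^{2} = 36$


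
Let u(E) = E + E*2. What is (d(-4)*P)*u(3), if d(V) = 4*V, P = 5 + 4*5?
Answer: -3600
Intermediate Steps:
P = 25 (P = 5 + 20 = 25)
u(E) = 3*E (u(E) = E + 2*E = 3*E)
(d(-4)*P)*u(3) = ((4*(-4))*25)*(3*3) = -16*25*9 = -400*9 = -3600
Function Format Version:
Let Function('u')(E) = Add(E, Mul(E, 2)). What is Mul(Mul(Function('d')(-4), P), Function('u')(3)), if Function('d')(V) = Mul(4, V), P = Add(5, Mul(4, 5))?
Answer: -3600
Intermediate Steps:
P = 25 (P = Add(5, 20) = 25)
Function('u')(E) = Mul(3, E) (Function('u')(E) = Add(E, Mul(2, E)) = Mul(3, E))
Mul(Mul(Function('d')(-4), P), Function('u')(3)) = Mul(Mul(Mul(4, -4), 25), Mul(3, 3)) = Mul(Mul(-16, 25), 9) = Mul(-400, 9) = -3600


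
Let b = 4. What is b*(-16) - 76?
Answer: -140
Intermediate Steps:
b*(-16) - 76 = 4*(-16) - 76 = -64 - 76 = -140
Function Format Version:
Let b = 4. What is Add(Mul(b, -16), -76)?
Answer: -140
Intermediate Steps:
Add(Mul(b, -16), -76) = Add(Mul(4, -16), -76) = Add(-64, -76) = -140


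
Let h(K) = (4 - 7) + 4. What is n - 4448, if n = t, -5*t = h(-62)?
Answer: -22241/5 ≈ -4448.2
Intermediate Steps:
h(K) = 1 (h(K) = -3 + 4 = 1)
t = -⅕ (t = -⅕*1 = -⅕ ≈ -0.20000)
n = -⅕ ≈ -0.20000
n - 4448 = -⅕ - 4448 = -22241/5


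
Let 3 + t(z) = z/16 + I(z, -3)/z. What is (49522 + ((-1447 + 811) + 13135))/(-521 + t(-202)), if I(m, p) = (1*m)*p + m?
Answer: -496168/4309 ≈ -115.15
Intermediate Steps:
I(m, p) = m + m*p (I(m, p) = m*p + m = m + m*p)
t(z) = -5 + z/16 (t(z) = -3 + (z/16 + (z*(1 - 3))/z) = -3 + (z*(1/16) + (z*(-2))/z) = -3 + (z/16 + (-2*z)/z) = -3 + (z/16 - 2) = -3 + (-2 + z/16) = -5 + z/16)
(49522 + ((-1447 + 811) + 13135))/(-521 + t(-202)) = (49522 + ((-1447 + 811) + 13135))/(-521 + (-5 + (1/16)*(-202))) = (49522 + (-636 + 13135))/(-521 + (-5 - 101/8)) = (49522 + 12499)/(-521 - 141/8) = 62021/(-4309/8) = 62021*(-8/4309) = -496168/4309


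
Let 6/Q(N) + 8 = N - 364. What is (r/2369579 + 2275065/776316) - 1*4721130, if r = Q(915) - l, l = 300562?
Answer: -523977635722628062835/110985706154828 ≈ -4.7211e+6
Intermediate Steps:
Q(N) = 6/(-372 + N) (Q(N) = 6/(-8 + (N - 364)) = 6/(-8 + (-364 + N)) = 6/(-372 + N))
r = -54401720/181 (r = 6/(-372 + 915) - 1*300562 = 6/543 - 300562 = 6*(1/543) - 300562 = 2/181 - 300562 = -54401720/181 ≈ -3.0056e+5)
(r/2369579 + 2275065/776316) - 1*4721130 = (-54401720/181/2369579 + 2275065/776316) - 1*4721130 = (-54401720/181*1/2369579 + 2275065*(1/776316)) - 4721130 = (-54401720/428893799 + 758355/258772) - 4721130 = 311176115052805/110985706154828 - 4721130 = -523977635722628062835/110985706154828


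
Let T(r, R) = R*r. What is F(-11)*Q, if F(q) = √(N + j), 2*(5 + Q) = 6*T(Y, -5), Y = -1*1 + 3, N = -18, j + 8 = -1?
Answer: -105*I*√3 ≈ -181.87*I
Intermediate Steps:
j = -9 (j = -8 - 1 = -9)
Y = 2 (Y = -1 + 3 = 2)
Q = -35 (Q = -5 + (6*(-5*2))/2 = -5 + (6*(-10))/2 = -5 + (½)*(-60) = -5 - 30 = -35)
F(q) = 3*I*√3 (F(q) = √(-18 - 9) = √(-27) = 3*I*√3)
F(-11)*Q = (3*I*√3)*(-35) = -105*I*√3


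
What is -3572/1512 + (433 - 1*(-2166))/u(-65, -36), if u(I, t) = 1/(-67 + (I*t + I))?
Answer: 2169186883/378 ≈ 5.7386e+6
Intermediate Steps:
u(I, t) = 1/(-67 + I + I*t) (u(I, t) = 1/(-67 + (I + I*t)) = 1/(-67 + I + I*t))
-3572/1512 + (433 - 1*(-2166))/u(-65, -36) = -3572/1512 + (433 - 1*(-2166))/(1/(-67 - 65 - 65*(-36))) = -3572*1/1512 + (433 + 2166)/(1/(-67 - 65 + 2340)) = -893/378 + 2599/(1/2208) = -893/378 + 2599*2208 = -893/378 + 5738592 = 2169186883/378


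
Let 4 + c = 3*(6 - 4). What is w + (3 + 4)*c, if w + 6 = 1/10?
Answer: 81/10 ≈ 8.1000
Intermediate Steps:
w = -59/10 (w = -6 + 1/10 = -59/10 ≈ -5.9000)
c = 2 (c = -4 + 3*(6 - 4) = -4 + 3*2 = -4 + 6 = 2)
w + (3 + 4)*c = -59/10 + (3 + 4)*2 = -59/10 + 7*2 = -59/10 + 14 = 81/10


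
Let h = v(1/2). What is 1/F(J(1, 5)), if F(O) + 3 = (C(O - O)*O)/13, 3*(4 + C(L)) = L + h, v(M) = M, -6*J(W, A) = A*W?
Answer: -468/1289 ≈ -0.36307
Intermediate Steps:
J(W, A) = -A*W/6
h = 1/2 ≈ 0.50000
C(L) = -23/6 + L/3 (C(L) = -4 + (L + 1/2)/3 = -4 + (1/2 + L)/3 = -4 + (1/6 + L/3) = -23/6 + L/3)
F(O) = -3 - 23*O/78 (F(O) = -3 + ((-23/6 + (O - O)/3)*O)/13 = -3 + ((-23/6 + (1/3)*0)*O)*(1/13) = -3 + ((-23/6 + 0)*O)*(1/13) = -3 - 23*O/6*(1/13) = -3 - 23*O/78)
1/F(J(1, 5)) = 1/(-3 - (-23)*5/468) = 1/(-3 - 23/78*(-5/6)) = 1/(-3 + 115/468) = 1/(-1289/468) = -468/1289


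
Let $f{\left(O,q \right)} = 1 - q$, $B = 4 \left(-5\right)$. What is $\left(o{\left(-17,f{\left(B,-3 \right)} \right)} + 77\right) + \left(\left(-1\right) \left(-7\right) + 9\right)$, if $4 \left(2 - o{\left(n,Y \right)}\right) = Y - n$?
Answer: $\frac{359}{4} \approx 89.75$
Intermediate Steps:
$B = -20$
$o{\left(n,Y \right)} = 2 - \frac{Y}{4} + \frac{n}{4}$ ($o{\left(n,Y \right)} = 2 - \frac{Y - n}{4} = 2 - \left(- \frac{n}{4} + \frac{Y}{4}\right) = 2 - \frac{Y}{4} + \frac{n}{4}$)
$\left(o{\left(-17,f{\left(B,-3 \right)} \right)} + 77\right) + \left(\left(-1\right) \left(-7\right) + 9\right) = \left(\left(2 - \frac{1 - -3}{4} + \frac{1}{4} \left(-17\right)\right) + 77\right) + \left(\left(-1\right) \left(-7\right) + 9\right) = \left(\left(2 - \frac{1 + 3}{4} - \frac{17}{4}\right) + 77\right) + \left(7 + 9\right) = \left(\left(2 - 1 - \frac{17}{4}\right) + 77\right) + 16 = \left(- \frac{13}{4} + 77\right) + 16 = \frac{295}{4} + 16 = \frac{359}{4}$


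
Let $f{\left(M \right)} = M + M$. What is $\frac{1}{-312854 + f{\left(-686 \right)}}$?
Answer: $- \frac{1}{314226} \approx -3.1824 \cdot 10^{-6}$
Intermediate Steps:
$f{\left(M \right)} = 2 M$
$\frac{1}{-312854 + f{\left(-686 \right)}} = \frac{1}{-312854 + 2 \left(-686\right)} = \frac{1}{-312854 - 1372} = \frac{1}{-314226} = - \frac{1}{314226}$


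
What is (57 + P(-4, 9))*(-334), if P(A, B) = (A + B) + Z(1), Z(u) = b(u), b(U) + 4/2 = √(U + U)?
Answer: -20040 - 334*√2 ≈ -20512.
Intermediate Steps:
b(U) = -2 + √2*√U (b(U) = -2 + √(U + U) = -2 + √(2*U) = -2 + √2*√U)
Z(u) = -2 + √2*√u
P(A, B) = -2 + A + B + √2 (P(A, B) = (A + B) + (-2 + √2*√1) = (A + B) + (-2 + √2*1) = (A + B) + (-2 + √2) = -2 + A + B + √2)
(57 + P(-4, 9))*(-334) = (57 + (-2 - 4 + 9 + √2))*(-334) = (57 + (3 + √2))*(-334) = (60 + √2)*(-334) = -20040 - 334*√2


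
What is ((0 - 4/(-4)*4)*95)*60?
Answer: 22800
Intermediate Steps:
((0 - 4/(-4)*4)*95)*60 = ((0 - 4*(-¼)*4)*95)*60 = ((0 + 1*4)*95)*60 = ((0 + 4)*95)*60 = (4*95)*60 = 380*60 = 22800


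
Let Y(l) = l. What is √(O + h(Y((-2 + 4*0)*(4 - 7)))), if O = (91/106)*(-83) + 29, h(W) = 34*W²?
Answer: √13278090/106 ≈ 34.377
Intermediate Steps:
O = -4479/106 (O = (91*(1/106))*(-83) + 29 = (91/106)*(-83) + 29 = -7553/106 + 29 = -4479/106 ≈ -42.255)
√(O + h(Y((-2 + 4*0)*(4 - 7)))) = √(-4479/106 + 34*((-2 + 4*0)*(4 - 7))²) = √(-4479/106 + 34*((-2 + 0)*(-3))²) = √(-4479/106 + 34*(-2*(-3))²) = √(-4479/106 + 34*6²) = √(-4479/106 + 34*36) = √(-4479/106 + 1224) = √(125265/106) = √13278090/106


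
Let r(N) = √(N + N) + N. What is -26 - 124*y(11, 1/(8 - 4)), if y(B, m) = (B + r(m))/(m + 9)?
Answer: -6542/37 - 248*√2/37 ≈ -186.29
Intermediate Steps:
r(N) = N + √2*√N (r(N) = √(2*N) + N = √2*√N + N = N + √2*√N)
y(B, m) = (B + m + √2*√m)/(9 + m) (y(B, m) = (B + (m + √2*√m))/(m + 9) = (B + m + √2*√m)/(9 + m))
-26 - 124*y(11, 1/(8 - 4)) = -26 - 124*(11 + 1/(8 - 4) + √2*√(1/(8 - 4)))/(9 + 1/(8 - 4)) = -26 - 124*(11 + 1/4 + √2*√(1/4))/(9 + 1/4) = -26 - 124*(11 + ¼ + √2*√(¼))/(9 + ¼) = -26 - 124*(11 + ¼ + √2*(½))/37/4 = -26 - 496*(11 + ¼ + √2/2)/37 = -26 - 496*(45/4 + √2/2)/37 = -26 - 124*(45/37 + 2*√2/37) = -26 + (-5580/37 - 248*√2/37) = -6542/37 - 248*√2/37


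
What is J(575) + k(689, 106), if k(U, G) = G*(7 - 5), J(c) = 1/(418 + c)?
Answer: 210517/993 ≈ 212.00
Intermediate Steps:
k(U, G) = 2*G (k(U, G) = G*2 = 2*G)
J(575) + k(689, 106) = 1/(418 + 575) + 2*106 = 1/993 + 212 = 210517/993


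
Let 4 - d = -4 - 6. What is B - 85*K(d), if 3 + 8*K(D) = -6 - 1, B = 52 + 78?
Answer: 945/4 ≈ 236.25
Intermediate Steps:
d = 14 (d = 4 - (-4 - 6) = 4 - 1*(-10) = 4 + 10 = 14)
B = 130
K(D) = -5/4 (K(D) = -3/8 + (-6 - 1)/8 = -3/8 + (⅛)*(-7) = -3/8 - 7/8 = -5/4)
B - 85*K(d) = 130 - 85*(-5/4) = 130 + 425/4 = 945/4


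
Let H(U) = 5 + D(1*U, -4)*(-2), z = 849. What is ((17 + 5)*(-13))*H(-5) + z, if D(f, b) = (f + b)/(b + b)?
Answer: 125/2 ≈ 62.500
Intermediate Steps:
D(f, b) = (b + f)/(2*b) (D(f, b) = (b + f)/((2*b)) = (b + f)*(1/(2*b)) = (b + f)/(2*b))
H(U) = 4 + U/4 (H(U) = 5 + ((½)*(-4 + 1*U)/(-4))*(-2) = 5 + ((½)*(-¼)*(-4 + U))*(-2) = 5 + (½ - U/8)*(-2) = 5 + (-1 + U/4) = 4 + U/4)
((17 + 5)*(-13))*H(-5) + z = ((17 + 5)*(-13))*(4 + (¼)*(-5)) + 849 = (22*(-13))*(4 - 5/4) + 849 = -286*11/4 + 849 = -1573/2 + 849 = 125/2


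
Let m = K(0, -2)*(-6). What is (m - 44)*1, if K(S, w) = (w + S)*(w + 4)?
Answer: -20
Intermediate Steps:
K(S, w) = (4 + w)*(S + w) (K(S, w) = (S + w)*(4 + w) = (4 + w)*(S + w))
m = 24 (m = ((-2)² + 4*0 + 4*(-2) + 0*(-2))*(-6) = (4 + 0 - 8 + 0)*(-6) = -4*(-6) = 24)
(m - 44)*1 = (24 - 44)*1 = -20*1 = -20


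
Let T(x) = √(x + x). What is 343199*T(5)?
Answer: 343199*√10 ≈ 1.0853e+6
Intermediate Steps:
T(x) = √2*√x (T(x) = √(2*x) = √2*√x)
343199*T(5) = 343199*(√2*√5) = 343199*√10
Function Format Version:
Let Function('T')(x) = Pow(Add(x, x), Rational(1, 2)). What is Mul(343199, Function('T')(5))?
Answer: Mul(343199, Pow(10, Rational(1, 2))) ≈ 1.0853e+6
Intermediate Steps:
Function('T')(x) = Mul(Pow(2, Rational(1, 2)), Pow(x, Rational(1, 2))) (Function('T')(x) = Pow(Mul(2, x), Rational(1, 2)) = Mul(Pow(2, Rational(1, 2)), Pow(x, Rational(1, 2))))
Mul(343199, Function('T')(5)) = Mul(343199, Mul(Pow(2, Rational(1, 2)), Pow(5, Rational(1, 2)))) = Mul(343199, Pow(10, Rational(1, 2)))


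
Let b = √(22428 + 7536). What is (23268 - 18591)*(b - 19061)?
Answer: -89148297 + 9354*√7491 ≈ -8.8339e+7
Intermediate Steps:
b = 2*√7491 (b = √29964 = 2*√7491 ≈ 173.10)
(23268 - 18591)*(b - 19061) = (23268 - 18591)*(2*√7491 - 19061) = 4677*(-19061 + 2*√7491) = -89148297 + 9354*√7491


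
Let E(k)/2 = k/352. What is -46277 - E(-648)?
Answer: -1018013/22 ≈ -46273.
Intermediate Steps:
E(k) = k/176 (E(k) = 2*(k/352) = k/176)
-46277 - E(-648) = -46277 - (-648)/176 = -46277 - 1*(-81/22) = -46277 + 81/22 = -1018013/22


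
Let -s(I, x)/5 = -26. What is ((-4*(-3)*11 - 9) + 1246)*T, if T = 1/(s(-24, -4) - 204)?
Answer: -37/2 ≈ -18.500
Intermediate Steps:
s(I, x) = 130 (s(I, x) = -5*(-26) = 130)
T = -1/74 (T = 1/(130 - 204) = 1/(-74) = -1/74 ≈ -0.013514)
((-4*(-3)*11 - 9) + 1246)*T = ((-4*(-3)*11 - 9) + 1246)*(-1/74) = ((12*11 - 9) + 1246)*(-1/74) = ((132 - 9) + 1246)*(-1/74) = (123 + 1246)*(-1/74) = 1369*(-1/74) = -37/2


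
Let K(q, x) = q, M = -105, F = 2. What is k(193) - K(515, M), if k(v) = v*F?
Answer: -129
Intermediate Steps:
k(v) = 2*v (k(v) = v*2 = 2*v)
k(193) - K(515, M) = 2*193 - 1*515 = 386 - 515 = -129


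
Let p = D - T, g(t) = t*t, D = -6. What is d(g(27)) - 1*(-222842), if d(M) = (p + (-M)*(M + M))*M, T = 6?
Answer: -774626884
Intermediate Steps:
g(t) = t**2
p = -12 (p = -6 - 1*6 = -6 - 6 = -12)
d(M) = M*(-12 - 2*M**2) (d(M) = (-12 + (-M)*(M + M))*M = (-12 + (-M)*(2*M))*M = (-12 - 2*M**2)*M = M*(-12 - 2*M**2))
d(g(27)) - 1*(-222842) = -2*27**2*(6 + (27**2)**2) - 1*(-222842) = -2*729*(6 + 729**2) + 222842 = -2*729*(6 + 531441) + 222842 = -2*729*531447 + 222842 = -774849726 + 222842 = -774626884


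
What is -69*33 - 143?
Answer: -2420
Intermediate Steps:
-69*33 - 143 = -2277 - 143 = -2420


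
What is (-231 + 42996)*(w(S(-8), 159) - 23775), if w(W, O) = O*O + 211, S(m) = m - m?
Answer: 73427505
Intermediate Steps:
S(m) = 0
w(W, O) = 211 + O² (w(W, O) = O² + 211 = 211 + O²)
(-231 + 42996)*(w(S(-8), 159) - 23775) = (-231 + 42996)*((211 + 159²) - 23775) = 42765*((211 + 25281) - 23775) = 42765*(25492 - 23775) = 42765*1717 = 73427505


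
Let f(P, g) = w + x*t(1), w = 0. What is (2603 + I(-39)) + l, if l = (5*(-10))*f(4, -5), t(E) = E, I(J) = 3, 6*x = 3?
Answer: 2581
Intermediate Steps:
x = ½ (x = (⅙)*3 = ½ ≈ 0.50000)
f(P, g) = ½ (f(P, g) = 0 + (½)*1 = 0 + ½ = ½)
l = -25 (l = (5*(-10))*(½) = -50*½ = -25)
(2603 + I(-39)) + l = (2603 + 3) - 25 = 2606 - 25 = 2581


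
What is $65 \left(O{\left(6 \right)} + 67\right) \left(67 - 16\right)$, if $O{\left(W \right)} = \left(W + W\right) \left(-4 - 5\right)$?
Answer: $-135915$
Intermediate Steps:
$O{\left(W \right)} = - 18 W$ ($O{\left(W \right)} = 2 W \left(-9\right) = - 18 W$)
$65 \left(O{\left(6 \right)} + 67\right) \left(67 - 16\right) = 65 \left(\left(-18\right) 6 + 67\right) \left(67 - 16\right) = 65 \left(-108 + 67\right) \left(67 - 16\right) = 65 \left(-41\right) 51 = \left(-2665\right) 51 = -135915$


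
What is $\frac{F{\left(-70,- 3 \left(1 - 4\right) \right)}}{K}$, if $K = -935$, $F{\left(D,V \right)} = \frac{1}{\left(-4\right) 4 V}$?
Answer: $\frac{1}{134640} \approx 7.4272 \cdot 10^{-6}$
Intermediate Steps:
$F{\left(D,V \right)} = - \frac{1}{16 V}$ ($F{\left(D,V \right)} = \frac{1}{\left(-16\right) V} = - \frac{1}{16 V}$)
$\frac{F{\left(-70,- 3 \left(1 - 4\right) \right)}}{K} = \frac{\left(- \frac{1}{16}\right) \frac{1}{\left(-3\right) \left(1 - 4\right)}}{-935} = - \frac{1}{16 \left(\left(-3\right) \left(-3\right)\right)} \left(- \frac{1}{935}\right) = - \frac{1}{16 \cdot 9} \left(- \frac{1}{935}\right) = \left(- \frac{1}{16}\right) \frac{1}{9} \left(- \frac{1}{935}\right) = \left(- \frac{1}{144}\right) \left(- \frac{1}{935}\right) = \frac{1}{134640}$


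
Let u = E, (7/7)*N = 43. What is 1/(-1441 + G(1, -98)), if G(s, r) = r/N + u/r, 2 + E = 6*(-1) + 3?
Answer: -4214/6081763 ≈ -0.00069289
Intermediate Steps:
N = 43
E = -5 (E = -2 + (6*(-1) + 3) = -2 + (-6 + 3) = -2 - 3 = -5)
u = -5
G(s, r) = -5/r + r/43 (G(s, r) = r/43 - 5/r = -5/r + r/43)
1/(-1441 + G(1, -98)) = 1/(-1441 + (-5/(-98) + (1/43)*(-98))) = 1/(-1441 + (-5*(-1/98) - 98/43)) = 1/(-1441 + (5/98 - 98/43)) = 1/(-1441 - 9389/4214) = 1/(-6081763/4214) = -4214/6081763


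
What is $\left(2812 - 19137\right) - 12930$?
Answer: $-29255$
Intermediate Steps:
$\left(2812 - 19137\right) - 12930 = -16325 - 12930 = -29255$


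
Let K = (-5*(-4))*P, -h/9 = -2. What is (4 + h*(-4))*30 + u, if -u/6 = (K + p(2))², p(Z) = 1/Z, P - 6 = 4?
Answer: -486483/2 ≈ -2.4324e+5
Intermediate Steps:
P = 10 (P = 6 + 4 = 10)
h = 18 (h = -9*(-2) = 18)
K = 200 (K = -5*(-4)*10 = 20*10 = 200)
u = -482403/2 (u = -6*(200 + 1/2)² = -6*(200 + ½)² = -6*(401/2)² = -6*160801/4 = -482403/2 ≈ -2.4120e+5)
(4 + h*(-4))*30 + u = (4 + 18*(-4))*30 - 482403/2 = (4 - 72)*30 - 482403/2 = -68*30 - 482403/2 = -2040 - 482403/2 = -486483/2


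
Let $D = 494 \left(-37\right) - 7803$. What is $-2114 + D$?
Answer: $-28195$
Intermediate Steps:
$D = -26081$ ($D = -18278 - 7803 = -26081$)
$-2114 + D = -2114 - 26081 = -28195$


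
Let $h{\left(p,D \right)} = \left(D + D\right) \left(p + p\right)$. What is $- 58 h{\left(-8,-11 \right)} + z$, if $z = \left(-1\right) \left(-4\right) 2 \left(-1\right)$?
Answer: $-20424$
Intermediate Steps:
$h{\left(p,D \right)} = 4 D p$ ($h{\left(p,D \right)} = 2 D 2 p = 4 D p$)
$z = -8$ ($z = 4 \cdot 2 \left(-1\right) = 8 \left(-1\right) = -8$)
$- 58 h{\left(-8,-11 \right)} + z = - 58 \cdot 4 \left(-11\right) \left(-8\right) - 8 = \left(-58\right) 352 - 8 = -20416 - 8 = -20424$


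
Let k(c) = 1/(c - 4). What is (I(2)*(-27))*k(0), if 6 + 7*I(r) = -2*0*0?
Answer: -81/14 ≈ -5.7857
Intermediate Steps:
k(c) = 1/(-4 + c)
I(r) = -6/7 (I(r) = -6/7 + (-2*0*0)/7 = -6/7 + (0*0)/7 = -6/7 + (1/7)*0 = -6/7 + 0 = -6/7)
(I(2)*(-27))*k(0) = (-6/7*(-27))/(-4 + 0) = (162/7)/(-4) = (162/7)*(-1/4) = -81/14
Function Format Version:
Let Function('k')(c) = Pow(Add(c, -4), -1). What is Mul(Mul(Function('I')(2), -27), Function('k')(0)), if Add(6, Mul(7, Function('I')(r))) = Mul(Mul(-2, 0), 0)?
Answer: Rational(-81, 14) ≈ -5.7857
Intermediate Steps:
Function('k')(c) = Pow(Add(-4, c), -1)
Function('I')(r) = Rational(-6, 7) (Function('I')(r) = Add(Rational(-6, 7), Mul(Rational(1, 7), Mul(Mul(-2, 0), 0))) = Add(Rational(-6, 7), Mul(Rational(1, 7), Mul(0, 0))) = Add(Rational(-6, 7), Mul(Rational(1, 7), 0)) = Add(Rational(-6, 7), 0) = Rational(-6, 7))
Mul(Mul(Function('I')(2), -27), Function('k')(0)) = Mul(Mul(Rational(-6, 7), -27), Pow(Add(-4, 0), -1)) = Mul(Rational(162, 7), Pow(-4, -1)) = Mul(Rational(162, 7), Rational(-1, 4)) = Rational(-81, 14)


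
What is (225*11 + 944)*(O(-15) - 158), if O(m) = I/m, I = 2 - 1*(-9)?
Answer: -8140639/15 ≈ -5.4271e+5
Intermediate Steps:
I = 11 (I = 2 + 9 = 11)
O(m) = 11/m
(225*11 + 944)*(O(-15) - 158) = (225*11 + 944)*(11/(-15) - 158) = (2475 + 944)*(11*(-1/15) - 158) = 3419*(-11/15 - 158) = 3419*(-2381/15) = -8140639/15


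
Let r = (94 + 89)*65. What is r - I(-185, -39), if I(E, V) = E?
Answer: 12080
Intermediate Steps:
r = 11895 (r = 183*65 = 11895)
r - I(-185, -39) = 11895 - 1*(-185) = 11895 + 185 = 12080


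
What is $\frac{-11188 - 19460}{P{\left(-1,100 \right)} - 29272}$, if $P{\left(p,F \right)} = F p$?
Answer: $\frac{7662}{7343} \approx 1.0434$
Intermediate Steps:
$\frac{-11188 - 19460}{P{\left(-1,100 \right)} - 29272} = \frac{-11188 - 19460}{100 \left(-1\right) - 29272} = - \frac{30648}{-100 - 29272} = - \frac{30648}{-29372} = \left(-30648\right) \left(- \frac{1}{29372}\right) = \frac{7662}{7343}$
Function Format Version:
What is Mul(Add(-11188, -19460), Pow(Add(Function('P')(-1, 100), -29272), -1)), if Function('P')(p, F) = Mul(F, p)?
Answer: Rational(7662, 7343) ≈ 1.0434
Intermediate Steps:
Mul(Add(-11188, -19460), Pow(Add(Function('P')(-1, 100), -29272), -1)) = Mul(Add(-11188, -19460), Pow(Add(Mul(100, -1), -29272), -1)) = Mul(-30648, Pow(Add(-100, -29272), -1)) = Mul(-30648, Pow(-29372, -1)) = Mul(-30648, Rational(-1, 29372)) = Rational(7662, 7343)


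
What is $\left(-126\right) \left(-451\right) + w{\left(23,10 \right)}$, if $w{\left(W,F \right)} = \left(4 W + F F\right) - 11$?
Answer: $57007$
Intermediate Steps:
$w{\left(W,F \right)} = -11 + F^{2} + 4 W$ ($w{\left(W,F \right)} = \left(4 W + F^{2}\right) - 11 = \left(F^{2} + 4 W\right) - 11 = -11 + F^{2} + 4 W$)
$\left(-126\right) \left(-451\right) + w{\left(23,10 \right)} = \left(-126\right) \left(-451\right) + \left(-11 + 10^{2} + 4 \cdot 23\right) = 56826 + \left(-11 + 100 + 92\right) = 56826 + 181 = 57007$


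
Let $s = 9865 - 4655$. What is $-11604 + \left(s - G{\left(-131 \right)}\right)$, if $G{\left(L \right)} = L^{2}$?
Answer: $-23555$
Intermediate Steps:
$s = 5210$ ($s = 9865 - 4655 = 5210$)
$-11604 + \left(s - G{\left(-131 \right)}\right) = -11604 + \left(5210 - \left(-131\right)^{2}\right) = -11604 + \left(5210 - 17161\right) = -11604 - 11951 = -23555$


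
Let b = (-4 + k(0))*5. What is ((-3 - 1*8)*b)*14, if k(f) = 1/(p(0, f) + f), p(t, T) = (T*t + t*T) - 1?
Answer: 3850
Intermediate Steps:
p(t, T) = -1 + 2*T*t (p(t, T) = (T*t + T*t) - 1 = 2*T*t - 1 = -1 + 2*T*t)
k(f) = 1/(-1 + f) (k(f) = 1/((-1 + 2*f*0) + f) = 1/((-1 + 0) + f) = 1/(-1 + f))
b = -25 (b = (-4 + 1/(-1 + 0))*5 = (-4 + 1/(-1))*5 = (-4 - 1)*5 = -5*5 = -25)
((-3 - 1*8)*b)*14 = ((-3 - 1*8)*(-25))*14 = ((-3 - 8)*(-25))*14 = -11*(-25)*14 = 275*14 = 3850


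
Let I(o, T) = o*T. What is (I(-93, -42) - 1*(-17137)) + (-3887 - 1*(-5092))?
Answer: 22248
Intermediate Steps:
I(o, T) = T*o
(I(-93, -42) - 1*(-17137)) + (-3887 - 1*(-5092)) = (-42*(-93) - 1*(-17137)) + (-3887 - 1*(-5092)) = (3906 + 17137) + (-3887 + 5092) = 21043 + 1205 = 22248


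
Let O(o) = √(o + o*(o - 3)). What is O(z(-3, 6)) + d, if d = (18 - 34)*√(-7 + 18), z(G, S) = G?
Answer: √15 - 16*√11 ≈ -49.193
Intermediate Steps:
O(o) = √(o + o*(-3 + o))
d = -16*√11 ≈ -53.066
O(z(-3, 6)) + d = √(-3*(-2 - 3)) - 16*√11 = √(-3*(-5)) - 16*√11 = √15 - 16*√11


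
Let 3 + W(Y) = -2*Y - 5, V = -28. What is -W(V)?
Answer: -48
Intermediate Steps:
W(Y) = -8 - 2*Y (W(Y) = -3 + (-2*Y - 5) = -3 + (-5 - 2*Y) = -8 - 2*Y)
-W(V) = -(-8 - 2*(-28)) = -(-8 + 56) = -1*48 = -48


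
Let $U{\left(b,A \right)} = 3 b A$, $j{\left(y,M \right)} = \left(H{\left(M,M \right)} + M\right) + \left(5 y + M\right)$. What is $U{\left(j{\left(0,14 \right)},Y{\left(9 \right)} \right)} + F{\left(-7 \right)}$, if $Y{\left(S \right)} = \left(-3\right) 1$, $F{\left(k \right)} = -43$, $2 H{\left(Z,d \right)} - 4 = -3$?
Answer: $- \frac{599}{2} \approx -299.5$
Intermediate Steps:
$H{\left(Z,d \right)} = \frac{1}{2}$ ($H{\left(Z,d \right)} = 2 + \frac{1}{2} \left(-3\right) = 2 - \frac{3}{2} = \frac{1}{2}$)
$j{\left(y,M \right)} = \frac{1}{2} + 2 M + 5 y$ ($j{\left(y,M \right)} = \left(\frac{1}{2} + M\right) + \left(5 y + M\right) = \left(\frac{1}{2} + M\right) + \left(M + 5 y\right) = \frac{1}{2} + 2 M + 5 y$)
$Y{\left(S \right)} = -3$
$U{\left(b,A \right)} = 3 A b$
$U{\left(j{\left(0,14 \right)},Y{\left(9 \right)} \right)} + F{\left(-7 \right)} = 3 \left(-3\right) \left(\frac{1}{2} + 2 \cdot 14 + 5 \cdot 0\right) - 43 = 3 \left(-3\right) \left(\frac{1}{2} + 28 + 0\right) - 43 = 3 \left(-3\right) \frac{57}{2} - 43 = - \frac{513}{2} - 43 = - \frac{599}{2}$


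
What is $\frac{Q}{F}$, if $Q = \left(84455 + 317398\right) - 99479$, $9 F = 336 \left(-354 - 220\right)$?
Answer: $- \frac{453561}{32144} \approx -14.11$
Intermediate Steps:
$F = - \frac{64288}{3}$ ($F = \frac{336 \left(-354 - 220\right)}{9} = \frac{336 \left(-574\right)}{9} = \frac{1}{9} \left(-192864\right) = - \frac{64288}{3} \approx -21429.0$)
$Q = 302374$ ($Q = 401853 - 99479 = 302374$)
$\frac{Q}{F} = \frac{302374}{- \frac{64288}{3}} = 302374 \left(- \frac{3}{64288}\right) = - \frac{453561}{32144}$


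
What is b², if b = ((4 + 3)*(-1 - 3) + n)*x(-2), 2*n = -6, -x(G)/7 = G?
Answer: 188356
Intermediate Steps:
x(G) = -7*G
n = -3 (n = (½)*(-6) = -3)
b = -434 (b = ((4 + 3)*(-1 - 3) - 3)*(-7*(-2)) = (7*(-4) - 3)*14 = (-28 - 3)*14 = -31*14 = -434)
b² = (-434)² = 188356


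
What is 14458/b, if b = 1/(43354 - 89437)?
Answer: -666268014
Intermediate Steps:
b = -1/46083 (b = 1/(-46083) = -1/46083 ≈ -2.1700e-5)
14458/b = 14458/(-1/46083) = 14458*(-46083) = -666268014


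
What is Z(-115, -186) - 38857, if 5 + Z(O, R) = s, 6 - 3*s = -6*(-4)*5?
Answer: -38900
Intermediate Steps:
s = -38 (s = 2 - (-6*(-4))*5/3 = 2 - 8*5 = 2 - ⅓*120 = 2 - 40 = -38)
Z(O, R) = -43 (Z(O, R) = -5 - 38 = -43)
Z(-115, -186) - 38857 = -43 - 38857 = -38900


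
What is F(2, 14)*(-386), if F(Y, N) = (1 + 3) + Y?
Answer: -2316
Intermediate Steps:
F(Y, N) = 4 + Y
F(2, 14)*(-386) = (4 + 2)*(-386) = 6*(-386) = -2316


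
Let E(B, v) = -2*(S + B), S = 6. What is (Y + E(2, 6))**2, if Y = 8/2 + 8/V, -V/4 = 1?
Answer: 196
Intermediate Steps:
V = -4 (V = -4*1 = -4)
E(B, v) = -12 - 2*B (E(B, v) = -2*(6 + B) = -12 - 2*B)
Y = 2 (Y = 8/2 + 8/(-4) = 8*(1/2) + 8*(-1/4) = 4 - 2 = 2)
(Y + E(2, 6))**2 = (2 + (-12 - 2*2))**2 = (2 + (-12 - 4))**2 = (2 - 16)**2 = (-14)**2 = 196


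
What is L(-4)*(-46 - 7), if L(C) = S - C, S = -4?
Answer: 0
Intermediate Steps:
L(C) = -4 - C
L(-4)*(-46 - 7) = (-4 - 1*(-4))*(-46 - 7) = (-4 + 4)*(-53) = 0*(-53) = 0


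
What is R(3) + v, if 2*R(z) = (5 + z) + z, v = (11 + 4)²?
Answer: 461/2 ≈ 230.50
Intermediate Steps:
v = 225 (v = 15² = 225)
R(z) = 5/2 + z (R(z) = ((5 + z) + z)/2 = (5 + 2*z)/2 = 5/2 + z)
R(3) + v = (5/2 + 3) + 225 = 11/2 + 225 = 461/2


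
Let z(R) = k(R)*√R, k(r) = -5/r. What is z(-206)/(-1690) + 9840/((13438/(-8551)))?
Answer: -42070920/6719 - I*√206/69628 ≈ -6261.5 - 0.00020613*I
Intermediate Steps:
z(R) = -5/√R (z(R) = (-5/R)*√R = -5/√R)
z(-206)/(-1690) + 9840/((13438/(-8551))) = -(-5)*I*√206/206/(-1690) + 9840/((13438/(-8551))) = -(-5)*I*√206/206*(-1/1690) + 9840/((13438*(-1/8551))) = (5*I*√206/206)*(-1/1690) + 9840/(-13438/8551) = -I*√206/69628 + 9840*(-8551/13438) = -I*√206/69628 - 42070920/6719 = -42070920/6719 - I*√206/69628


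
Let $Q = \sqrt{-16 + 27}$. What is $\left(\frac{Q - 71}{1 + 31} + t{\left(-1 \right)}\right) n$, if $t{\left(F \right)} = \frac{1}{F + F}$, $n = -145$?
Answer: $\frac{12615}{32} - \frac{145 \sqrt{11}}{32} \approx 379.19$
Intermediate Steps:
$t{\left(F \right)} = \frac{1}{2 F}$
$Q = \sqrt{11} \approx 3.3166$
$\left(\frac{Q - 71}{1 + 31} + t{\left(-1 \right)}\right) n = \left(\frac{\sqrt{11} - 71}{1 + 31} + \frac{1}{2 \left(-1\right)}\right) \left(-145\right) = \left(\frac{-71 + \sqrt{11}}{32} + \frac{1}{2} \left(-1\right)\right) \left(-145\right) = \left(\left(-71 + \sqrt{11}\right) \frac{1}{32} - \frac{1}{2}\right) \left(-145\right) = \left(\left(- \frac{71}{32} + \frac{\sqrt{11}}{32}\right) - \frac{1}{2}\right) \left(-145\right) = \left(- \frac{87}{32} + \frac{\sqrt{11}}{32}\right) \left(-145\right) = \frac{12615}{32} - \frac{145 \sqrt{11}}{32}$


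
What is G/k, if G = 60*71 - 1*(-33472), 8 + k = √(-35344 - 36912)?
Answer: -9433/2260 - 9433*I*√1129/2260 ≈ -4.1739 - 140.25*I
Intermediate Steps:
k = -8 + 8*I*√1129 (k = -8 + √(-35344 - 36912) = -8 + √(-72256) = -8 + 8*I*√1129 ≈ -8.0 + 268.8*I)
G = 37732 (G = 4260 + 33472 = 37732)
G/k = 37732/(-8 + 8*I*√1129)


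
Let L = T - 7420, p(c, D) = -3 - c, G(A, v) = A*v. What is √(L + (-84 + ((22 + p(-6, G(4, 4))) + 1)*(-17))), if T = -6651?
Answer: I*√14597 ≈ 120.82*I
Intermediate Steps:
L = -14071 (L = -6651 - 7420 = -14071)
√(L + (-84 + ((22 + p(-6, G(4, 4))) + 1)*(-17))) = √(-14071 + (-84 + ((22 + (-3 - 1*(-6))) + 1)*(-17))) = √(-14071 + (-84 + ((22 + (-3 + 6)) + 1)*(-17))) = √(-14071 + (-84 + ((22 + 3) + 1)*(-17))) = √(-14071 + (-84 + (25 + 1)*(-17))) = √(-14071 + (-84 + 26*(-17))) = √(-14071 + (-84 - 442)) = √(-14071 - 526) = √(-14597) = I*√14597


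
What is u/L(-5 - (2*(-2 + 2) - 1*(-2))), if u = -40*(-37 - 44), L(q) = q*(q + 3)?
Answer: 810/7 ≈ 115.71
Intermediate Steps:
L(q) = q*(3 + q)
u = 3240 (u = -40*(-81) = 3240)
u/L(-5 - (2*(-2 + 2) - 1*(-2))) = 3240/(((-5 - (2*(-2 + 2) - 1*(-2)))*(3 + (-5 - (2*(-2 + 2) - 1*(-2)))))) = 3240/(((-5 - (2*0 + 2))*(3 + (-5 - (2*0 + 2))))) = 3240/(((-5 - (0 + 2))*(3 + (-5 - (0 + 2))))) = 3240/(((-5 - 1*2)*(3 + (-5 - 1*2)))) = 3240/(((-5 - 2)*(3 + (-5 - 2)))) = 3240/((-7*(3 - 7))) = 3240/((-7*(-4))) = 3240/28 = 3240*(1/28) = 810/7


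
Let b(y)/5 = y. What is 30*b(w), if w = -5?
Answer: -750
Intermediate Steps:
b(y) = 5*y
30*b(w) = 30*(5*(-5)) = 30*(-25) = -750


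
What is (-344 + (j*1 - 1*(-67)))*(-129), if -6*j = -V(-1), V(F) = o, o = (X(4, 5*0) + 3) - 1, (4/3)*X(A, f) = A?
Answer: 71251/2 ≈ 35626.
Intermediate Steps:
X(A, f) = 3*A/4
o = 5 (o = ((¾)*4 + 3) - 1 = (3 + 3) - 1 = 6 - 1 = 5)
V(F) = 5
j = ⅚ (j = -(-1)*5/6 = -⅙*(-5) = ⅚ ≈ 0.83333)
(-344 + (j*1 - 1*(-67)))*(-129) = (-344 + ((⅚)*1 - 1*(-67)))*(-129) = (-344 + (⅚ + 67))*(-129) = (-344 + 407/6)*(-129) = -1657/6*(-129) = 71251/2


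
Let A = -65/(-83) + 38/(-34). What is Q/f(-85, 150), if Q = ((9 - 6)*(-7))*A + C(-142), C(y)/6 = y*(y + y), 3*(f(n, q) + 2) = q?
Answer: 14226115/2822 ≈ 5041.1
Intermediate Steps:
f(n, q) = -2 + q/3
C(y) = 12*y² (C(y) = 6*(y*(y + y)) = 6*(y*(2*y)) = 6*(2*y²) = 12*y²)
A = -472/1411 (A = -65*(-1/83) + 38*(-1/34) = 65/83 - 19/17 = -472/1411 ≈ -0.33451)
Q = 341426760/1411 (Q = ((9 - 6)*(-7))*(-472/1411) + 12*(-142)² = (3*(-7))*(-472/1411) + 12*20164 = -21*(-472/1411) + 241968 = 9912/1411 + 241968 = 341426760/1411 ≈ 2.4198e+5)
Q/f(-85, 150) = 341426760/(1411*(-2 + (⅓)*150)) = 341426760/(1411*(-2 + 50)) = (341426760/1411)/48 = (341426760/1411)*(1/48) = 14226115/2822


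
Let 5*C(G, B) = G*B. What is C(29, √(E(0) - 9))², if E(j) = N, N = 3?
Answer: -5046/25 ≈ -201.84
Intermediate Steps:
E(j) = 3
C(G, B) = B*G/5 (C(G, B) = (G*B)/5 = (B*G)/5 = B*G/5)
C(29, √(E(0) - 9))² = ((⅕)*√(3 - 9)*29)² = ((⅕)*√(-6)*29)² = ((⅕)*(I*√6)*29)² = (29*I*√6/5)² = -5046/25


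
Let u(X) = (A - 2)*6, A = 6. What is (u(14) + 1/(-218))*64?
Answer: 167392/109 ≈ 1535.7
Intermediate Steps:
u(X) = 24 (u(X) = (6 - 2)*6 = 4*6 = 24)
(u(14) + 1/(-218))*64 = (24 + 1/(-218))*64 = (24 - 1/218)*64 = (5231/218)*64 = 167392/109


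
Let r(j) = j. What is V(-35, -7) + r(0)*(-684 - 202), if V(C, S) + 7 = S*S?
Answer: 42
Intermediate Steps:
V(C, S) = -7 + S² (V(C, S) = -7 + S*S = -7 + S²)
V(-35, -7) + r(0)*(-684 - 202) = (-7 + (-7)²) + 0*(-684 - 202) = (-7 + 49) + 0*(-886) = 42 + 0 = 42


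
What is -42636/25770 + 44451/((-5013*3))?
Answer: -33087131/7176945 ≈ -4.6102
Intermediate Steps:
-42636/25770 + 44451/((-5013*3)) = -42636*1/25770 + 44451/(-15039) = -7106/4295 + 44451*(-1/15039) = -7106/4295 - 4939/1671 = -33087131/7176945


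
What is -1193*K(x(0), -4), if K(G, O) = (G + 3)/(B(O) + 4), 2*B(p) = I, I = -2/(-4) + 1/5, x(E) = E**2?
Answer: -23860/29 ≈ -822.76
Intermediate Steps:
I = 7/10 (I = -2*(-1/4) + 1*(1/5) = 1/2 + 1/5 = 7/10 ≈ 0.70000)
B(p) = 7/20 (B(p) = (1/2)*(7/10) = 7/20)
K(G, O) = 20/29 + 20*G/87 (K(G, O) = (G + 3)/(7/20 + 4) = (3 + G)/(87/20) = (3 + G)*(20/87) = 20/29 + 20*G/87)
-1193*K(x(0), -4) = -1193*(20/29 + (20/87)*0**2) = -1193*(20/29 + (20/87)*0) = -1193*(20/29 + 0) = -1193*20/29 = -23860/29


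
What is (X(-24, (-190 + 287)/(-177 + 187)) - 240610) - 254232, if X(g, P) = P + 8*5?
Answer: -4947923/10 ≈ -4.9479e+5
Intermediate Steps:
X(g, P) = 40 + P (X(g, P) = P + 40 = 40 + P)
(X(-24, (-190 + 287)/(-177 + 187)) - 240610) - 254232 = ((40 + (-190 + 287)/(-177 + 187)) - 240610) - 254232 = ((40 + 97/10) - 240610) - 254232 = (497/10 - 240610) - 254232 = -2405603/10 - 254232 = -4947923/10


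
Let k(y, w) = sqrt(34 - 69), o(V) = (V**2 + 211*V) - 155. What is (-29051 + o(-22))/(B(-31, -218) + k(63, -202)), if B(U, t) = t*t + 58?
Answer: -1587525848/2264046759 + 33364*I*sqrt(35)/2264046759 ≈ -0.70119 + 8.7182e-5*I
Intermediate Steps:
o(V) = -155 + V**2 + 211*V
k(y, w) = I*sqrt(35) (k(y, w) = sqrt(-35) = I*sqrt(35))
B(U, t) = 58 + t**2 (B(U, t) = t**2 + 58 = 58 + t**2)
(-29051 + o(-22))/(B(-31, -218) + k(63, -202)) = (-29051 + (-155 + (-22)**2 + 211*(-22)))/((58 + (-218)**2) + I*sqrt(35)) = (-29051 + (-155 + 484 - 4642))/((58 + 47524) + I*sqrt(35)) = (-29051 - 4313)/(47582 + I*sqrt(35)) = -33364/(47582 + I*sqrt(35))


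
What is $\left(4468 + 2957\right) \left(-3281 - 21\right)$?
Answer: $-24517350$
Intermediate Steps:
$\left(4468 + 2957\right) \left(-3281 - 21\right) = 7425 \left(-3302\right) = -24517350$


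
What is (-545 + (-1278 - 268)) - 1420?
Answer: -3511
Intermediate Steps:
(-545 + (-1278 - 268)) - 1420 = (-545 - 1546) - 1420 = -2091 - 1420 = -3511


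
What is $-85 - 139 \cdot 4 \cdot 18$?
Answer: $-10093$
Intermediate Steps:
$-85 - 139 \cdot 4 \cdot 18 = -85 - 10008 = -10093$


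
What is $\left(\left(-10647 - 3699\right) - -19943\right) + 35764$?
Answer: $41361$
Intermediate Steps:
$\left(\left(-10647 - 3699\right) - -19943\right) + 35764 = \left(\left(-10647 - 3699\right) + 19943\right) + 35764 = \left(-14346 + 19943\right) + 35764 = 5597 + 35764 = 41361$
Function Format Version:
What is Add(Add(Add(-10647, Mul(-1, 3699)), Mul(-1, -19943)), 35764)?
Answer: 41361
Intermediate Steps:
Add(Add(Add(-10647, Mul(-1, 3699)), Mul(-1, -19943)), 35764) = Add(Add(Add(-10647, -3699), 19943), 35764) = Add(Add(-14346, 19943), 35764) = Add(5597, 35764) = 41361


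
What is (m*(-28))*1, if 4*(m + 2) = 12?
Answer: -28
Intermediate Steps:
m = 1 (m = -2 + (¼)*12 = -2 + 3 = 1)
(m*(-28))*1 = (1*(-28))*1 = -28*1 = -28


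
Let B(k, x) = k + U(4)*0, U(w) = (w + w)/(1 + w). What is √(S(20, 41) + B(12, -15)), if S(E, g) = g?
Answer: √53 ≈ 7.2801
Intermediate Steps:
U(w) = 2*w/(1 + w) (U(w) = (2*w)/(1 + w) = 2*w/(1 + w))
B(k, x) = k (B(k, x) = k + (2*4/(1 + 4))*0 = k + (2*4/5)*0 = k + (2*4*(⅕))*0 = k + (8/5)*0 = k + 0 = k)
√(S(20, 41) + B(12, -15)) = √(41 + 12) = √53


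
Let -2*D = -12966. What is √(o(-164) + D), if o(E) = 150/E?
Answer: 3*√4842838/82 ≈ 80.511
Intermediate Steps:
D = 6483 (D = -½*(-12966) = 6483)
√(o(-164) + D) = √(150/(-164) + 6483) = √(150*(-1/164) + 6483) = √(-75/82 + 6483) = √(531531/82) = 3*√4842838/82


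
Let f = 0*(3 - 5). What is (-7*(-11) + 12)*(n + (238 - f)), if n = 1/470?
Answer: 9955629/470 ≈ 21182.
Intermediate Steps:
f = 0 (f = 0*(-2) = 0)
n = 1/470 ≈ 0.0021277
(-7*(-11) + 12)*(n + (238 - f)) = (-7*(-11) + 12)*(1/470 + (238 - 1*0)) = (77 + 12)*(1/470 + (238 + 0)) = 89*(1/470 + 238) = 89*(111861/470) = 9955629/470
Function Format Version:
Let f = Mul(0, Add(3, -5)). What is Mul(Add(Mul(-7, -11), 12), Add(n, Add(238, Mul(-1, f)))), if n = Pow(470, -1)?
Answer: Rational(9955629, 470) ≈ 21182.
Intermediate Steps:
f = 0 (f = Mul(0, -2) = 0)
n = Rational(1, 470) ≈ 0.0021277
Mul(Add(Mul(-7, -11), 12), Add(n, Add(238, Mul(-1, f)))) = Mul(Add(Mul(-7, -11), 12), Add(Rational(1, 470), Add(238, Mul(-1, 0)))) = Mul(Add(77, 12), Add(Rational(1, 470), Add(238, 0))) = Mul(89, Add(Rational(1, 470), 238)) = Mul(89, Rational(111861, 470)) = Rational(9955629, 470)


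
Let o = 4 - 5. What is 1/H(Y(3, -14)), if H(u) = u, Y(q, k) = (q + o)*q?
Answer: ⅙ ≈ 0.16667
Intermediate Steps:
o = -1
Y(q, k) = q*(-1 + q) (Y(q, k) = (q - 1)*q = (-1 + q)*q = q*(-1 + q))
1/H(Y(3, -14)) = 1/(3*(-1 + 3)) = 1/(3*2) = 1/6 = ⅙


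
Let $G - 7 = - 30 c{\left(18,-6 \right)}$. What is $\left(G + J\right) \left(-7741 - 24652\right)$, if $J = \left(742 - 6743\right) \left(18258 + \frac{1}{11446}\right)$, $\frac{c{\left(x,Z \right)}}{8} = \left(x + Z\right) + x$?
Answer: $\frac{40626579083079771}{11446} \approx 3.5494 \cdot 10^{12}$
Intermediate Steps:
$c{\left(x,Z \right)} = 8 Z + 16 x$ ($c{\left(x,Z \right)} = 8 \left(\left(x + Z\right) + x\right) = 8 \left(\left(Z + x\right) + x\right) = 8 \left(Z + 2 x\right) = 8 Z + 16 x$)
$G = -7193$ ($G = 7 - 30 \left(8 \left(-6\right) + 16 \cdot 18\right) = 7 - 30 \left(-48 + 288\right) = 7 - 7200 = -7193$)
$J = - \frac{1254095395069}{11446}$ ($J = - 6001 \left(18258 + \frac{1}{11446}\right) = \left(-6001\right) \frac{208981069}{11446} = - \frac{1254095395069}{11446} \approx -1.0957 \cdot 10^{8}$)
$\left(G + J\right) \left(-7741 - 24652\right) = \left(-7193 - \frac{1254095395069}{11446}\right) \left(-7741 - 24652\right) = \left(- \frac{1254177726147}{11446}\right) \left(-32393\right) = \frac{40626579083079771}{11446}$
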